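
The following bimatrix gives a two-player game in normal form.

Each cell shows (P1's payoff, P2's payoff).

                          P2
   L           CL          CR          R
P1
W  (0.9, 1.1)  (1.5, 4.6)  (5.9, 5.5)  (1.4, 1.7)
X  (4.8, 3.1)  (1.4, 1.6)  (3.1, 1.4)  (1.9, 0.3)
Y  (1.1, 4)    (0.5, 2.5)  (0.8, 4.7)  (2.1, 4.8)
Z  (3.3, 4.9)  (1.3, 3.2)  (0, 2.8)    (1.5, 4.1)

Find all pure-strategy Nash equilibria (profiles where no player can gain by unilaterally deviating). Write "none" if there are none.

The pure Nash equilibria are (W, CR) and (X, L) and (Y, R).

(W, L): P1 can switch to X (0.9 → 4.8). Not NE.
(W, CL): P2 can switch to CR (4.6 → 5.5). Not NE.
(W, CR): P1 gets 5.9, best alternative 3.1; P2 gets 5.5, best alternative 4.6. No profitable deviation — NE.
(W, R): P1 can switch to X (1.4 → 1.9). Not NE.
(X, L): P1 gets 4.8, best alternative 3.3; P2 gets 3.1, best alternative 1.6. No profitable deviation — NE.
(X, CL): P1 can switch to W (1.4 → 1.5). Not NE.
(X, CR): P1 can switch to W (3.1 → 5.9). Not NE.
(X, R): P1 can switch to Y (1.9 → 2.1). Not NE.
(Y, L): P1 can switch to X (1.1 → 4.8). Not NE.
(Y, CL): P1 can switch to W (0.5 → 1.5). Not NE.
(Y, CR): P1 can switch to W (0.8 → 5.9). Not NE.
(Y, R): P1 gets 2.1, best alternative 1.9; P2 gets 4.8, best alternative 4.7. No profitable deviation — NE.
(Z, L): P1 can switch to X (3.3 → 4.8). Not NE.
(Z, CL): P1 can switch to W (1.3 → 1.5). Not NE.
(Z, CR): P1 can switch to W (0 → 5.9). Not NE.
(The remaining 1 profile has a profitable deviation by the same check.)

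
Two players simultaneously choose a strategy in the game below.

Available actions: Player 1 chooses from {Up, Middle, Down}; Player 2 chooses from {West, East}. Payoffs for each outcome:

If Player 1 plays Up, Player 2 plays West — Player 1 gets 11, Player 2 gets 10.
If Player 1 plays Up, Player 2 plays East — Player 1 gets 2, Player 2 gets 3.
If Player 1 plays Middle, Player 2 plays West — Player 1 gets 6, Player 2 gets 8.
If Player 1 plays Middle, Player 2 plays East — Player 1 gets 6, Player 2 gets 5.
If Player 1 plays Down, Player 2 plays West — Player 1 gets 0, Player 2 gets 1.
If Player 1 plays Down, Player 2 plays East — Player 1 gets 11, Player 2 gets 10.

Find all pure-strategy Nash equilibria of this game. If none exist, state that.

(Up, West): Player 1 gets 11, best alternative 6; Player 2 gets 10, best alternative 3. No profitable deviation — NE.
(Up, East): Player 1 can switch to Middle (2 → 6). Not NE.
(Middle, West): Player 1 can switch to Up (6 → 11). Not NE.
(Middle, East): Player 1 can switch to Down (6 → 11). Not NE.
(Down, West): Player 1 can switch to Up (0 → 11). Not NE.
(Down, East): Player 1 gets 11, best alternative 6; Player 2 gets 10, best alternative 1. No profitable deviation — NE.

Pure-strategy Nash equilibria: (Up, West); (Down, East)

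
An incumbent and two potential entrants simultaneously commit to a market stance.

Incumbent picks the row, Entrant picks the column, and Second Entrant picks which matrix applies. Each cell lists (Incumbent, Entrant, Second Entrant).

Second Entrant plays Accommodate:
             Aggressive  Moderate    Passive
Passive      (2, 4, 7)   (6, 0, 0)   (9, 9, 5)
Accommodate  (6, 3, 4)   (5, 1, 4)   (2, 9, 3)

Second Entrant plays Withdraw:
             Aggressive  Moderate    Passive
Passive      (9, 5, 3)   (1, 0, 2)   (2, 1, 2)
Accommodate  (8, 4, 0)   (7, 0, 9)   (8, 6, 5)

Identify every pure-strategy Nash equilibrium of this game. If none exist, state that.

Pure-strategy Nash equilibria: (Passive, Passive, Accommodate) and (Accommodate, Passive, Withdraw)

Incumbent against (Aggressive, Accommodate): payoffs 2, 6 → best response Accommodate.
Incumbent against (Aggressive, Withdraw): payoffs 9, 8 → best response Passive.
Incumbent against (Moderate, Accommodate): payoffs 6, 5 → best response Passive.
Incumbent against (Moderate, Withdraw): payoffs 1, 7 → best response Accommodate.
Incumbent against (Passive, Accommodate): payoffs 9, 2 → best response Passive.
Incumbent against (Passive, Withdraw): payoffs 2, 8 → best response Accommodate.
Entrant against (Passive, Accommodate): payoffs 4, 0, 9 → best response Passive.
Entrant against (Passive, Withdraw): payoffs 5, 0, 1 → best response Aggressive.
Entrant against (Accommodate, Accommodate): payoffs 3, 1, 9 → best response Passive.
Entrant against (Accommodate, Withdraw): payoffs 4, 0, 6 → best response Passive.
Second Entrant against (Passive, Aggressive): payoffs 7, 3 → best response Accommodate.
Second Entrant against (Passive, Moderate): payoffs 0, 2 → best response Withdraw.
Second Entrant against (Passive, Passive): payoffs 5, 2 → best response Accommodate.
Second Entrant against (Accommodate, Aggressive): payoffs 4, 0 → best response Accommodate.
Second Entrant against (Accommodate, Moderate): payoffs 4, 9 → best response Withdraw.
Second Entrant against (Accommodate, Passive): payoffs 3, 5 → best response Withdraw.
Mutual best responses: (Passive, Passive, Accommodate); (Accommodate, Passive, Withdraw).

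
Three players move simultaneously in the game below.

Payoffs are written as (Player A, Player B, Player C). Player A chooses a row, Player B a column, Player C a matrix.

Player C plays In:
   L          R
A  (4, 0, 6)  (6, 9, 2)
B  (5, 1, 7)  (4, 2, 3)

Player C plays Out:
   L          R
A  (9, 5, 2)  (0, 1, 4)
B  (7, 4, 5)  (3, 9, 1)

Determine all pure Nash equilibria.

No pure-strategy Nash equilibrium.

For each player, find the best response to each opponent profile; mutual best responses are the pure NE.
Player A against (L, In): payoffs 4, 5 → best response B.
Player A against (L, Out): payoffs 9, 7 → best response A.
Player A against (R, In): payoffs 6, 4 → best response A.
Player A against (R, Out): payoffs 0, 3 → best response B.
Player B against (A, In): payoffs 0, 9 → best response R.
Player B against (A, Out): payoffs 5, 1 → best response L.
Player B against (B, In): payoffs 1, 2 → best response R.
Player B against (B, Out): payoffs 4, 9 → best response R.
Player C against (A, L): payoffs 6, 2 → best response In.
Player C against (A, R): payoffs 2, 4 → best response Out.
Player C against (B, L): payoffs 7, 5 → best response In.
Player C against (B, R): payoffs 3, 1 → best response In.
No profile is a mutual best response for all players.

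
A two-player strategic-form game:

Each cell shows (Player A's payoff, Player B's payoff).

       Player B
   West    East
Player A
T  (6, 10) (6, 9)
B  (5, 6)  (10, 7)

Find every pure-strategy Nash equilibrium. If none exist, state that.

For each player, find the best response to each opponent profile; mutual best responses are the pure NE.
Player A against West: payoffs 6, 5 → best response T.
Player A against East: payoffs 6, 10 → best response B.
Player B against T: payoffs 10, 9 → best response West.
Player B against B: payoffs 6, 7 → best response East.
Mutual best responses: (T, West); (B, East).

The pure Nash equilibria are (T, West); (B, East).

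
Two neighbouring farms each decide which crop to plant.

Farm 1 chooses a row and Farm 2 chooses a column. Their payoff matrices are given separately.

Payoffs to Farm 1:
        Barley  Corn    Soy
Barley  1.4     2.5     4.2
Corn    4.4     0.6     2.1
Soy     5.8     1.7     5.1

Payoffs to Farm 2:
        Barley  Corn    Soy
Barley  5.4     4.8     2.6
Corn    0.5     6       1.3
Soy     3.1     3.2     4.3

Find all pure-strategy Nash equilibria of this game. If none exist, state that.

Farm 1 against Barley: payoffs 1.4, 4.4, 5.8 → best response Soy.
Farm 1 against Corn: payoffs 2.5, 0.6, 1.7 → best response Barley.
Farm 1 against Soy: payoffs 4.2, 2.1, 5.1 → best response Soy.
Farm 2 against Barley: payoffs 5.4, 4.8, 2.6 → best response Barley.
Farm 2 against Corn: payoffs 0.5, 6, 1.3 → best response Corn.
Farm 2 against Soy: payoffs 3.1, 3.2, 4.3 → best response Soy.
Mutual best responses: (Soy, Soy).

The unique pure-strategy Nash equilibrium is (Soy, Soy).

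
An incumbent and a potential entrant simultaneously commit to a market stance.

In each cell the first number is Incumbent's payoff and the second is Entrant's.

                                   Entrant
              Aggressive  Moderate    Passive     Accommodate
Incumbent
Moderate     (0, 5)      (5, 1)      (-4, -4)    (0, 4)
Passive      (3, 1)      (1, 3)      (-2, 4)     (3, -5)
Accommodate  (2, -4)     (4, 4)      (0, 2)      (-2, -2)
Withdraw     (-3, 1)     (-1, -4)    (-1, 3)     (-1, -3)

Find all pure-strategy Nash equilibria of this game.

(Moderate, Aggressive): Incumbent can switch to Passive (0 → 3). Not NE.
(Moderate, Moderate): Entrant can switch to Aggressive (1 → 5). Not NE.
(Moderate, Passive): Incumbent can switch to Passive (-4 → -2). Not NE.
(Moderate, Accommodate): Incumbent can switch to Passive (0 → 3). Not NE.
(Passive, Aggressive): Entrant can switch to Moderate (1 → 3). Not NE.
(Passive, Moderate): Incumbent can switch to Moderate (1 → 5). Not NE.
(The remaining 10 profiles each have a profitable deviation by the same check.)

No pure-strategy Nash equilibrium.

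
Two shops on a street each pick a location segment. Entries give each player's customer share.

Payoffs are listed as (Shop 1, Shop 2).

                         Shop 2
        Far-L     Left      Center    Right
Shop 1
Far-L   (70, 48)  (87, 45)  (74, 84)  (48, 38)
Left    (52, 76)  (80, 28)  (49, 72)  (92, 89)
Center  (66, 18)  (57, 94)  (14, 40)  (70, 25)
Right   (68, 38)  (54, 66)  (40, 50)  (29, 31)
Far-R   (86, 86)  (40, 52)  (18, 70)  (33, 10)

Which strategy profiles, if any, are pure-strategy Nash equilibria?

Shop 1 against Far-L: payoffs 70, 52, 66, 68, 86 → best response Far-R.
Shop 1 against Left: payoffs 87, 80, 57, 54, 40 → best response Far-L.
Shop 1 against Center: payoffs 74, 49, 14, 40, 18 → best response Far-L.
Shop 1 against Right: payoffs 48, 92, 70, 29, 33 → best response Left.
Shop 2 against Far-L: payoffs 48, 45, 84, 38 → best response Center.
Shop 2 against Left: payoffs 76, 28, 72, 89 → best response Right.
Shop 2 against Center: payoffs 18, 94, 40, 25 → best response Left.
Shop 2 against Right: payoffs 38, 66, 50, 31 → best response Left.
Shop 2 against Far-R: payoffs 86, 52, 70, 10 → best response Far-L.
Mutual best responses: (Far-L, Center); (Left, Right); (Far-R, Far-L).

The pure Nash equilibria are (Far-L, Center), (Left, Right), (Far-R, Far-L).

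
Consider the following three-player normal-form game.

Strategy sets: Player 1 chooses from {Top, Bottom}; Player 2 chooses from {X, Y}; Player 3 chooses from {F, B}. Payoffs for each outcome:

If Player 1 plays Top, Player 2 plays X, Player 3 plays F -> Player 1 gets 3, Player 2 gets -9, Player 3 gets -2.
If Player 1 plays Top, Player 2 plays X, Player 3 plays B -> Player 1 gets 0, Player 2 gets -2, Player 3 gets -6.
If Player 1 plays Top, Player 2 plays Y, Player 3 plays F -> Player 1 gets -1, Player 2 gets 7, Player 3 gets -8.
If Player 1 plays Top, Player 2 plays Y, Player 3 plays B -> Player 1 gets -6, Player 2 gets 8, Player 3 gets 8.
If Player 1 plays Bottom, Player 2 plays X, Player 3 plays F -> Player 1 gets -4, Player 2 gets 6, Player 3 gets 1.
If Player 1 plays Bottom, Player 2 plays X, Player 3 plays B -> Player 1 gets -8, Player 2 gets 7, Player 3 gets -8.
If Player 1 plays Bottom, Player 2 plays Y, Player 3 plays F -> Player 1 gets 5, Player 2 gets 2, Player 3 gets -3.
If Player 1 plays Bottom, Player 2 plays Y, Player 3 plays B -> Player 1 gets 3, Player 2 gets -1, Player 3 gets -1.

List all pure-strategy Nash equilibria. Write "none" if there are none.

For each player, find the best response to each opponent profile; mutual best responses are the pure NE.
Player 1 against (X, F): payoffs 3, -4 → best response Top.
Player 1 against (X, B): payoffs 0, -8 → best response Top.
Player 1 against (Y, F): payoffs -1, 5 → best response Bottom.
Player 1 against (Y, B): payoffs -6, 3 → best response Bottom.
Player 2 against (Top, F): payoffs -9, 7 → best response Y.
Player 2 against (Top, B): payoffs -2, 8 → best response Y.
Player 2 against (Bottom, F): payoffs 6, 2 → best response X.
Player 2 against (Bottom, B): payoffs 7, -1 → best response X.
Player 3 against (Top, X): payoffs -2, -6 → best response F.
Player 3 against (Top, Y): payoffs -8, 8 → best response B.
Player 3 against (Bottom, X): payoffs 1, -8 → best response F.
Player 3 against (Bottom, Y): payoffs -3, -1 → best response B.
No profile is a mutual best response for all players.

This game has no pure Nash equilibrium.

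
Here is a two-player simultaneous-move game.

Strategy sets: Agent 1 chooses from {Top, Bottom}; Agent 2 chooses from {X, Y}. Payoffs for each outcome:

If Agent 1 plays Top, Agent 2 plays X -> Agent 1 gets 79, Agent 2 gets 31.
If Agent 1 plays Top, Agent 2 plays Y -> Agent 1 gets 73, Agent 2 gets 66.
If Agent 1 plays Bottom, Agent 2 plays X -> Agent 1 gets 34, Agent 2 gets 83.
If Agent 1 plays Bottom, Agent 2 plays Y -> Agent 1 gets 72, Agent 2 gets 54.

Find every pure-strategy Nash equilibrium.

The unique pure-strategy Nash equilibrium is (Top, Y).

(Top, X): Agent 2 can switch to Y (31 → 66). Not NE.
(Top, Y): Agent 1 gets 73, best alternative 72; Agent 2 gets 66, best alternative 31. No profitable deviation — NE.
(Bottom, X): Agent 1 can switch to Top (34 → 79). Not NE.
(Bottom, Y): Agent 1 can switch to Top (72 → 73). Not NE.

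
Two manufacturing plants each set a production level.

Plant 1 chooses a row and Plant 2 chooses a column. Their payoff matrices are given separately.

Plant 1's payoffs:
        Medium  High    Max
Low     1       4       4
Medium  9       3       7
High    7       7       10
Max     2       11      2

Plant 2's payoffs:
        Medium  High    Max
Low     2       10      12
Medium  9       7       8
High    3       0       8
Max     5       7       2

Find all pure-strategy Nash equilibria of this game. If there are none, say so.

(Medium, Medium), (High, Max), (Max, High)

Mark each player's best response to every combination of opponents' strategies; a profile where every player is best-responding is a pure Nash equilibrium.
Plant 1 against Medium: payoffs 1, 9, 7, 2 → best response Medium.
Plant 1 against High: payoffs 4, 3, 7, 11 → best response Max.
Plant 1 against Max: payoffs 4, 7, 10, 2 → best response High.
Plant 2 against Low: payoffs 2, 10, 12 → best response Max.
Plant 2 against Medium: payoffs 9, 7, 8 → best response Medium.
Plant 2 against High: payoffs 3, 0, 8 → best response Max.
Plant 2 against Max: payoffs 5, 7, 2 → best response High.
Mutual best responses: (Medium, Medium); (High, Max); (Max, High).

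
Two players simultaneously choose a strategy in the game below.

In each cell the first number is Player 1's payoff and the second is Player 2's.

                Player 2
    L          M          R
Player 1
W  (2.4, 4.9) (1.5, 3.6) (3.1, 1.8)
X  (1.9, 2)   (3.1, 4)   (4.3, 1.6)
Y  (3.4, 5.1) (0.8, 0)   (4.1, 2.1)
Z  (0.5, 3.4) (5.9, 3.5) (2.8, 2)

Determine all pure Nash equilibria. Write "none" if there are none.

The pure Nash equilibria are (Y, L), (Z, M).

Player 1 against L: payoffs 2.4, 1.9, 3.4, 0.5 → best response Y.
Player 1 against M: payoffs 1.5, 3.1, 0.8, 5.9 → best response Z.
Player 1 against R: payoffs 3.1, 4.3, 4.1, 2.8 → best response X.
Player 2 against W: payoffs 4.9, 3.6, 1.8 → best response L.
Player 2 against X: payoffs 2, 4, 1.6 → best response M.
Player 2 against Y: payoffs 5.1, 0, 2.1 → best response L.
Player 2 against Z: payoffs 3.4, 3.5, 2 → best response M.
Mutual best responses: (Y, L); (Z, M).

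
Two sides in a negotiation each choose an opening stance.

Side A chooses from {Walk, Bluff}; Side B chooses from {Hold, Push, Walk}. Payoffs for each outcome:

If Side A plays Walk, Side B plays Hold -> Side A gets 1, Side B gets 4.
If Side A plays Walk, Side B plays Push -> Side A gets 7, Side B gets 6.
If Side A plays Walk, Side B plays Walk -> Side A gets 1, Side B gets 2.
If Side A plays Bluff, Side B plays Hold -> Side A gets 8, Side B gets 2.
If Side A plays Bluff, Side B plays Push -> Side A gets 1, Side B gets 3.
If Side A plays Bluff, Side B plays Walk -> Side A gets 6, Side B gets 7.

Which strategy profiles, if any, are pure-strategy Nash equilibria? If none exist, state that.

(Walk, Push), (Bluff, Walk)

Check each profile: it is a Nash equilibrium iff no player can strictly gain by switching unilaterally.
(Walk, Hold): Side A can switch to Bluff (1 → 8). Not NE.
(Walk, Push): Side A gets 7, best alternative 1; Side B gets 6, best alternative 4. No profitable deviation — NE.
(Walk, Walk): Side A can switch to Bluff (1 → 6). Not NE.
(Bluff, Hold): Side B can switch to Push (2 → 3). Not NE.
(Bluff, Push): Side A can switch to Walk (1 → 7). Not NE.
(Bluff, Walk): Side A gets 6, best alternative 1; Side B gets 7, best alternative 3. No profitable deviation — NE.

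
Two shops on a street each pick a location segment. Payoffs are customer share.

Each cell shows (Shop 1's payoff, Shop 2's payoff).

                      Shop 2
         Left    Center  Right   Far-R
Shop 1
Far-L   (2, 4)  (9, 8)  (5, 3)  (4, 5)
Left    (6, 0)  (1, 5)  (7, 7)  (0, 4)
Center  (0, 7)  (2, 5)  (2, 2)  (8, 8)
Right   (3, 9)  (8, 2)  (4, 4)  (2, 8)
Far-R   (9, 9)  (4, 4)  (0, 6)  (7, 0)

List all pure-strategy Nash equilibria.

(Far-L, Left): Shop 1 can switch to Left (2 → 6). Not NE.
(Far-L, Center): Shop 1 gets 9, best alternative 8; Shop 2 gets 8, best alternative 5. No profitable deviation — NE.
(Far-L, Right): Shop 1 can switch to Left (5 → 7). Not NE.
(Far-L, Far-R): Shop 1 can switch to Center (4 → 8). Not NE.
(Left, Left): Shop 1 can switch to Far-R (6 → 9). Not NE.
(Left, Center): Shop 1 can switch to Far-L (1 → 9). Not NE.
(Left, Right): Shop 1 gets 7, best alternative 5; Shop 2 gets 7, best alternative 5. No profitable deviation — NE.
(Left, Far-R): Shop 1 can switch to Far-L (0 → 4). Not NE.
(Center, Far-R): Shop 1 gets 8, best alternative 7; Shop 2 gets 8, best alternative 7. No profitable deviation — NE.
(Far-R, Left): Shop 1 gets 9, best alternative 6; Shop 2 gets 9, best alternative 6. No profitable deviation — NE.
(The remaining 10 profiles each have a profitable deviation by the same check.)

(Far-L, Center), (Left, Right), (Center, Far-R), (Far-R, Left)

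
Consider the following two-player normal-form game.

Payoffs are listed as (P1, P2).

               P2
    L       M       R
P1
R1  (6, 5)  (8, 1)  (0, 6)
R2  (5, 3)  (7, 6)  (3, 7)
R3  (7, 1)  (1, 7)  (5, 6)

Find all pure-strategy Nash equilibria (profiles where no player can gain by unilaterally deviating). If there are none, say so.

P1 against L: payoffs 6, 5, 7 → best response R3.
P1 against M: payoffs 8, 7, 1 → best response R1.
P1 against R: payoffs 0, 3, 5 → best response R3.
P2 against R1: payoffs 5, 1, 6 → best response R.
P2 against R2: payoffs 3, 6, 7 → best response R.
P2 against R3: payoffs 1, 7, 6 → best response M.
No profile is a mutual best response for all players.

This game has no pure Nash equilibrium.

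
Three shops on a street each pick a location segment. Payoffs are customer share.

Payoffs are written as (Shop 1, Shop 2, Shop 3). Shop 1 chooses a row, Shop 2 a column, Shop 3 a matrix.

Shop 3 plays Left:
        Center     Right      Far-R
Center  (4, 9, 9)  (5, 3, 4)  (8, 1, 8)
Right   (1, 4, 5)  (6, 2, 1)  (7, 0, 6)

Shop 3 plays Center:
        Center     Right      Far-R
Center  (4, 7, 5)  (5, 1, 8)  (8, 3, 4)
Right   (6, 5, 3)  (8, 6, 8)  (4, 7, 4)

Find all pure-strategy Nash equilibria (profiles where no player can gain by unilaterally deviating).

Shop 1 against (Center, Left): payoffs 4, 1 → best response Center.
Shop 1 against (Center, Center): payoffs 4, 6 → best response Right.
Shop 1 against (Right, Left): payoffs 5, 6 → best response Right.
Shop 1 against (Right, Center): payoffs 5, 8 → best response Right.
Shop 1 against (Far-R, Left): payoffs 8, 7 → best response Center.
Shop 1 against (Far-R, Center): payoffs 8, 4 → best response Center.
Shop 2 against (Center, Left): payoffs 9, 3, 1 → best response Center.
Shop 2 against (Center, Center): payoffs 7, 1, 3 → best response Center.
Shop 2 against (Right, Left): payoffs 4, 2, 0 → best response Center.
Shop 2 against (Right, Center): payoffs 5, 6, 7 → best response Far-R.
Shop 3 against (Center, Center): payoffs 9, 5 → best response Left.
Shop 3 against (Center, Right): payoffs 4, 8 → best response Center.
Shop 3 against (Center, Far-R): payoffs 8, 4 → best response Left.
Shop 3 against (Right, Center): payoffs 5, 3 → best response Left.
Shop 3 against (Right, Right): payoffs 1, 8 → best response Center.
Shop 3 against (Right, Far-R): payoffs 6, 4 → best response Left.
Mutual best responses: (Center, Center, Left).

The unique pure-strategy Nash equilibrium is (Center, Center, Left).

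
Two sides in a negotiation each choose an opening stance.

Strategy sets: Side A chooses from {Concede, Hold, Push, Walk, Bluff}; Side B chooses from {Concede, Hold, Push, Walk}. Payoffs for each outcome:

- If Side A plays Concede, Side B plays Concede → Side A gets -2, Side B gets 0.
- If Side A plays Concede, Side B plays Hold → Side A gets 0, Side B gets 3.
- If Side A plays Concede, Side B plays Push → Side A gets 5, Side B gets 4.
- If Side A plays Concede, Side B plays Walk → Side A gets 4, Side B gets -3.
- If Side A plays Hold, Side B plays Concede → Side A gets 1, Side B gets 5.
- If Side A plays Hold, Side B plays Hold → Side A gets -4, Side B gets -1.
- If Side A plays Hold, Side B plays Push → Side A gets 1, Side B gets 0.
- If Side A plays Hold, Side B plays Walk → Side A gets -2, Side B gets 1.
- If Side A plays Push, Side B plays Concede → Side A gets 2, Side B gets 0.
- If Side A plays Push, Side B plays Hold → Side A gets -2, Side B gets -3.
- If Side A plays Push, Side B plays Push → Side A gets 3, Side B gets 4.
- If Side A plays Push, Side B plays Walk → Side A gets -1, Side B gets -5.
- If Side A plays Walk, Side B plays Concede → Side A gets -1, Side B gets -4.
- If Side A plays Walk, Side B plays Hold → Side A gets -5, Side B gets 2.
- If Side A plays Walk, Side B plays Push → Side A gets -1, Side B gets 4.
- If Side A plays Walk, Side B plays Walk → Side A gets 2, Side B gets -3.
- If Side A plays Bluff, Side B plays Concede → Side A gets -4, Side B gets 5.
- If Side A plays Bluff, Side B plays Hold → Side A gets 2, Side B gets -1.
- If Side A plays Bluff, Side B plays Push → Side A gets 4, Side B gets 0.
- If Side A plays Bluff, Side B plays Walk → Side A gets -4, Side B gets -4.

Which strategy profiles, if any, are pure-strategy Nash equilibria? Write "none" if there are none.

Pure NE: (Concede, Push)

Side A against Concede: payoffs -2, 1, 2, -1, -4 → best response Push.
Side A against Hold: payoffs 0, -4, -2, -5, 2 → best response Bluff.
Side A against Push: payoffs 5, 1, 3, -1, 4 → best response Concede.
Side A against Walk: payoffs 4, -2, -1, 2, -4 → best response Concede.
Side B against Concede: payoffs 0, 3, 4, -3 → best response Push.
Side B against Hold: payoffs 5, -1, 0, 1 → best response Concede.
Side B against Push: payoffs 0, -3, 4, -5 → best response Push.
Side B against Walk: payoffs -4, 2, 4, -3 → best response Push.
Side B against Bluff: payoffs 5, -1, 0, -4 → best response Concede.
Mutual best responses: (Concede, Push).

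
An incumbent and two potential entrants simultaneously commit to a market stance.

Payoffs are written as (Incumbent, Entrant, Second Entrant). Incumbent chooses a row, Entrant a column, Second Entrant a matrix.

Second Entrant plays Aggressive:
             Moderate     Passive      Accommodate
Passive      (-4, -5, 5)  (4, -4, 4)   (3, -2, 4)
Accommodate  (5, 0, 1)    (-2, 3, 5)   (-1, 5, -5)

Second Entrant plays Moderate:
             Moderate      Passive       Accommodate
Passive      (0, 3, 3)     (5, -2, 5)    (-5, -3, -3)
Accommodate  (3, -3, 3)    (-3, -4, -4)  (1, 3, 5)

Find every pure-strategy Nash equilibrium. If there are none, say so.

The pure Nash equilibria are (Passive, Accommodate, Aggressive); (Accommodate, Accommodate, Moderate).

Check each profile: it is a Nash equilibrium iff no player can strictly gain by switching unilaterally.
(Passive, Moderate, Aggressive): Incumbent can switch to Accommodate (-4 → 5). Not NE.
(Passive, Moderate, Moderate): Incumbent can switch to Accommodate (0 → 3). Not NE.
(Passive, Passive, Aggressive): Entrant can switch to Accommodate (-4 → -2). Not NE.
(Passive, Passive, Moderate): Entrant can switch to Moderate (-2 → 3). Not NE.
(Passive, Accommodate, Aggressive): Incumbent gets 3, best alternative -1; Entrant gets -2, best alternative -4; Second Entrant gets 4, best alternative -3. No profitable deviation — NE.
(Passive, Accommodate, Moderate): Incumbent can switch to Accommodate (-5 → 1). Not NE.
(Accommodate, Moderate, Aggressive): Entrant can switch to Passive (0 → 3). Not NE.
(Accommodate, Moderate, Moderate): Entrant can switch to Accommodate (-3 → 3). Not NE.
(Accommodate, Passive, Aggressive): Incumbent can switch to Passive (-2 → 4). Not NE.
(Accommodate, Accommodate, Moderate): Incumbent gets 1, best alternative -5; Entrant gets 3, best alternative -3; Second Entrant gets 5, best alternative -5. No profitable deviation — NE.
(The remaining 2 profiles each have a profitable deviation by the same check.)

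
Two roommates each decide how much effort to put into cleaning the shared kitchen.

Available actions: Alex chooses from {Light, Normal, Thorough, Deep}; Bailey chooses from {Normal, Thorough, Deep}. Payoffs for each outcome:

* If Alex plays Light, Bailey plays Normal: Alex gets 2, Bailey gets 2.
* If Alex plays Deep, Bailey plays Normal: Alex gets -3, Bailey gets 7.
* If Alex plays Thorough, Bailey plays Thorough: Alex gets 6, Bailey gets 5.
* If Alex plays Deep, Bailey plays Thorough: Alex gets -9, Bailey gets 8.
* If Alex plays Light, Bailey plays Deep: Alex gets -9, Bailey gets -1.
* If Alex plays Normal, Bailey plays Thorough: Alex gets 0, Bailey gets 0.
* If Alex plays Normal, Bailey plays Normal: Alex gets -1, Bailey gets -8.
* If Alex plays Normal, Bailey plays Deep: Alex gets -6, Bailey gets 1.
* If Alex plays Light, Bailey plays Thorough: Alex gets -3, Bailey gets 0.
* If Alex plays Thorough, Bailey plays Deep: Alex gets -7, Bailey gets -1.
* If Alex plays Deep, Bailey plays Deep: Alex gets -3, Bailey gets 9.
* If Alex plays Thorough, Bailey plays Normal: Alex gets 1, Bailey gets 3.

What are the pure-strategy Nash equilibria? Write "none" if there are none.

Alex against Normal: payoffs 2, -1, 1, -3 → best response Light.
Alex against Thorough: payoffs -3, 0, 6, -9 → best response Thorough.
Alex against Deep: payoffs -9, -6, -7, -3 → best response Deep.
Bailey against Light: payoffs 2, 0, -1 → best response Normal.
Bailey against Normal: payoffs -8, 0, 1 → best response Deep.
Bailey against Thorough: payoffs 3, 5, -1 → best response Thorough.
Bailey against Deep: payoffs 7, 8, 9 → best response Deep.
Mutual best responses: (Light, Normal); (Thorough, Thorough); (Deep, Deep).

(Light, Normal) and (Thorough, Thorough) and (Deep, Deep)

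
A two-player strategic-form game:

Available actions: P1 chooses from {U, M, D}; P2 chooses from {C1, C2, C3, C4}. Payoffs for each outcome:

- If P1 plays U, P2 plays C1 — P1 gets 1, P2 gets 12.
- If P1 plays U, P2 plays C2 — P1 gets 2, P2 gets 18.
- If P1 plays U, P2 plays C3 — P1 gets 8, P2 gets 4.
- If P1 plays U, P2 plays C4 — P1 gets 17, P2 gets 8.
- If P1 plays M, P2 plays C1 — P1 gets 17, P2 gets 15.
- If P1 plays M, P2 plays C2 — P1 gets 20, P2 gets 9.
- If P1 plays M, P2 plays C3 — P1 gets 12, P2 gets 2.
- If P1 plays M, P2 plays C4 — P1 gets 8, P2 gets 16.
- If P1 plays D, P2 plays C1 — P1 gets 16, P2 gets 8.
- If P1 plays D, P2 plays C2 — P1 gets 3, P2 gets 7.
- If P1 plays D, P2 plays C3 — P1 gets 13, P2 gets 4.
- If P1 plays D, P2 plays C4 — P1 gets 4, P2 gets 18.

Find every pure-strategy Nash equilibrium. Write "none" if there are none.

For each player, find the best response to each opponent profile; mutual best responses are the pure NE.
P1 against C1: payoffs 1, 17, 16 → best response M.
P1 against C2: payoffs 2, 20, 3 → best response M.
P1 against C3: payoffs 8, 12, 13 → best response D.
P1 against C4: payoffs 17, 8, 4 → best response U.
P2 against U: payoffs 12, 18, 4, 8 → best response C2.
P2 against M: payoffs 15, 9, 2, 16 → best response C4.
P2 against D: payoffs 8, 7, 4, 18 → best response C4.
No profile is a mutual best response for all players.

No pure-strategy Nash equilibrium.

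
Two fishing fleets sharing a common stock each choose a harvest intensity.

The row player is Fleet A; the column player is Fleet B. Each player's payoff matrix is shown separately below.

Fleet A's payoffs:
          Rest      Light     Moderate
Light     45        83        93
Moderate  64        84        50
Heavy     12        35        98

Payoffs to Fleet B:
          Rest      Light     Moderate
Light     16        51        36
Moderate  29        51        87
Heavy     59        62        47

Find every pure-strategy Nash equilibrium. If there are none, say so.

none

(Light, Rest): Fleet A can switch to Moderate (45 → 64). Not NE.
(Light, Light): Fleet A can switch to Moderate (83 → 84). Not NE.
(Light, Moderate): Fleet A can switch to Heavy (93 → 98). Not NE.
(Moderate, Rest): Fleet B can switch to Light (29 → 51). Not NE.
(Moderate, Light): Fleet B can switch to Moderate (51 → 87). Not NE.
(Moderate, Moderate): Fleet A can switch to Light (50 → 93). Not NE.
(Heavy, Rest): Fleet A can switch to Light (12 → 45). Not NE.
(Heavy, Light): Fleet A can switch to Light (35 → 83). Not NE.
(Heavy, Moderate): Fleet B can switch to Rest (47 → 59). Not NE.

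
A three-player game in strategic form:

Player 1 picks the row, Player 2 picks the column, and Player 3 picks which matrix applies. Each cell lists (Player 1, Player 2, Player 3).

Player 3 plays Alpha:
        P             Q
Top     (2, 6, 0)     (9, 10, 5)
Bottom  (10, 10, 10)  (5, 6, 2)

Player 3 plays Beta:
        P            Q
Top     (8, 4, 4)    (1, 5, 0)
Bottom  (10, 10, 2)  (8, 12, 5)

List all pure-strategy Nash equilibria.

The pure Nash equilibria are (Top, Q, Alpha) and (Bottom, P, Alpha) and (Bottom, Q, Beta).

Player 1 against (P, Alpha): payoffs 2, 10 → best response Bottom.
Player 1 against (P, Beta): payoffs 8, 10 → best response Bottom.
Player 1 against (Q, Alpha): payoffs 9, 5 → best response Top.
Player 1 against (Q, Beta): payoffs 1, 8 → best response Bottom.
Player 2 against (Top, Alpha): payoffs 6, 10 → best response Q.
Player 2 against (Top, Beta): payoffs 4, 5 → best response Q.
Player 2 against (Bottom, Alpha): payoffs 10, 6 → best response P.
Player 2 against (Bottom, Beta): payoffs 10, 12 → best response Q.
Player 3 against (Top, P): payoffs 0, 4 → best response Beta.
Player 3 against (Top, Q): payoffs 5, 0 → best response Alpha.
Player 3 against (Bottom, P): payoffs 10, 2 → best response Alpha.
Player 3 against (Bottom, Q): payoffs 2, 5 → best response Beta.
Mutual best responses: (Top, Q, Alpha); (Bottom, P, Alpha); (Bottom, Q, Beta).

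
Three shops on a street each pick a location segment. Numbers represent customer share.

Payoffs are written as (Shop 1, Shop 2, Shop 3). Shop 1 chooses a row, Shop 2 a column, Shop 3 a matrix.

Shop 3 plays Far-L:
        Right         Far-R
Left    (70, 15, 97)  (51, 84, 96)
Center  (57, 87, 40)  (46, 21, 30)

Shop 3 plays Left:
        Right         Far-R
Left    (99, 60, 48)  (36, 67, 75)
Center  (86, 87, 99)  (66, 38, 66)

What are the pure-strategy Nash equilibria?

(Left, Right, Far-L): Shop 2 can switch to Far-R (15 → 84). Not NE.
(Left, Right, Left): Shop 2 can switch to Far-R (60 → 67). Not NE.
(Left, Far-R, Far-L): Shop 1 gets 51, best alternative 46; Shop 2 gets 84, best alternative 15; Shop 3 gets 96, best alternative 75. No profitable deviation — NE.
(Left, Far-R, Left): Shop 1 can switch to Center (36 → 66). Not NE.
(Center, Right, Far-L): Shop 1 can switch to Left (57 → 70). Not NE.
(Center, Right, Left): Shop 1 can switch to Left (86 → 99). Not NE.
(Center, Far-R, Far-L): Shop 1 can switch to Left (46 → 51). Not NE.
(Center, Far-R, Left): Shop 2 can switch to Right (38 → 87). Not NE.

Pure NE: (Left, Far-R, Far-L)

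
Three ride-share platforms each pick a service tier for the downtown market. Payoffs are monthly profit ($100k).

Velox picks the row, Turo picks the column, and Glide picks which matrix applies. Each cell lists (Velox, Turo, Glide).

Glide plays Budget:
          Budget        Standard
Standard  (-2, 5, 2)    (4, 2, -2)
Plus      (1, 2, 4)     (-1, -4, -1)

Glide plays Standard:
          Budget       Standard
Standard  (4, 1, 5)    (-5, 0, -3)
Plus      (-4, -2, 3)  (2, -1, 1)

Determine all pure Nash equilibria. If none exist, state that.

(Standard, Budget, Budget): Velox can switch to Plus (-2 → 1). Not NE.
(Standard, Budget, Standard): Velox gets 4, best alternative -4; Turo gets 1, best alternative 0; Glide gets 5, best alternative 2. No profitable deviation — NE.
(Standard, Standard, Budget): Turo can switch to Budget (2 → 5). Not NE.
(Standard, Standard, Standard): Velox can switch to Plus (-5 → 2). Not NE.
(Plus, Budget, Budget): Velox gets 1, best alternative -2; Turo gets 2, best alternative -4; Glide gets 4, best alternative 3. No profitable deviation — NE.
(Plus, Budget, Standard): Velox can switch to Standard (-4 → 4). Not NE.
(Plus, Standard, Budget): Velox can switch to Standard (-1 → 4). Not NE.
(Plus, Standard, Standard): Velox gets 2, best alternative -5; Turo gets -1, best alternative -2; Glide gets 1, best alternative -1. No profitable deviation — NE.

(Standard, Budget, Standard); (Plus, Budget, Budget); (Plus, Standard, Standard)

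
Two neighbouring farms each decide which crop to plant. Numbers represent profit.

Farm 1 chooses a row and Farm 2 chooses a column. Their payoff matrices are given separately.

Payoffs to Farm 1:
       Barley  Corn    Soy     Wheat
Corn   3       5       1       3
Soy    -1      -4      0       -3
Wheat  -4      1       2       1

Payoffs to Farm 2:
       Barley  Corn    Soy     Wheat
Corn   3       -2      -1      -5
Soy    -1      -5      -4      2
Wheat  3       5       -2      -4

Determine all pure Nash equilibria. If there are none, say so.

(Corn, Barley): Farm 1 gets 3, best alternative -1; Farm 2 gets 3, best alternative -1. No profitable deviation — NE.
(Corn, Corn): Farm 2 can switch to Barley (-2 → 3). Not NE.
(Corn, Soy): Farm 1 can switch to Wheat (1 → 2). Not NE.
(Corn, Wheat): Farm 2 can switch to Barley (-5 → 3). Not NE.
(Soy, Barley): Farm 1 can switch to Corn (-1 → 3). Not NE.
(Soy, Corn): Farm 1 can switch to Corn (-4 → 5). Not NE.
(Soy, Soy): Farm 1 can switch to Corn (0 → 1). Not NE.
(Soy, Wheat): Farm 1 can switch to Corn (-3 → 3). Not NE.
(Wheat, Barley): Farm 1 can switch to Corn (-4 → 3). Not NE.
(Wheat, Corn): Farm 1 can switch to Corn (1 → 5). Not NE.
(Wheat, Soy): Farm 2 can switch to Barley (-2 → 3). Not NE.
(Wheat, Wheat): Farm 1 can switch to Corn (1 → 3). Not NE.

The unique pure-strategy Nash equilibrium is (Corn, Barley).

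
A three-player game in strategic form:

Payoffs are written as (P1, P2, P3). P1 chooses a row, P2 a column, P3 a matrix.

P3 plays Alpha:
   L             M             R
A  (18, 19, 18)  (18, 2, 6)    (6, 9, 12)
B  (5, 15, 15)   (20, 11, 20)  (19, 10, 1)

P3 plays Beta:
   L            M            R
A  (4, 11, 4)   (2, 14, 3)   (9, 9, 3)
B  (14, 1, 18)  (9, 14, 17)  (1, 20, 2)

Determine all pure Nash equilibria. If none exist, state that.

(A, L, Alpha): P1 gets 18, best alternative 5; P2 gets 19, best alternative 9; P3 gets 18, best alternative 4. No profitable deviation — NE.
(A, L, Beta): P1 can switch to B (4 → 14). Not NE.
(A, M, Alpha): P1 can switch to B (18 → 20). Not NE.
(A, M, Beta): P1 can switch to B (2 → 9). Not NE.
(A, R, Alpha): P1 can switch to B (6 → 19). Not NE.
(A, R, Beta): P2 can switch to L (9 → 11). Not NE.
(B, L, Alpha): P1 can switch to A (5 → 18). Not NE.
(B, L, Beta): P2 can switch to M (1 → 14). Not NE.
(B, M, Alpha): P2 can switch to L (11 → 15). Not NE.
(The remaining 3 profiles each have a profitable deviation by the same check.)

The unique pure-strategy Nash equilibrium is (A, L, Alpha).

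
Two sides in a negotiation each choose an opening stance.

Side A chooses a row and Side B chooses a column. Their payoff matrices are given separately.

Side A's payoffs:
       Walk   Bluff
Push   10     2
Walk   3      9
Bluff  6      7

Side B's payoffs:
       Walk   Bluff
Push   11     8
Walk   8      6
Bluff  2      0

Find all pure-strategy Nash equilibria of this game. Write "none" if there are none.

(Push, Walk)

Side A against Walk: payoffs 10, 3, 6 → best response Push.
Side A against Bluff: payoffs 2, 9, 7 → best response Walk.
Side B against Push: payoffs 11, 8 → best response Walk.
Side B against Walk: payoffs 8, 6 → best response Walk.
Side B against Bluff: payoffs 2, 0 → best response Walk.
Mutual best responses: (Push, Walk).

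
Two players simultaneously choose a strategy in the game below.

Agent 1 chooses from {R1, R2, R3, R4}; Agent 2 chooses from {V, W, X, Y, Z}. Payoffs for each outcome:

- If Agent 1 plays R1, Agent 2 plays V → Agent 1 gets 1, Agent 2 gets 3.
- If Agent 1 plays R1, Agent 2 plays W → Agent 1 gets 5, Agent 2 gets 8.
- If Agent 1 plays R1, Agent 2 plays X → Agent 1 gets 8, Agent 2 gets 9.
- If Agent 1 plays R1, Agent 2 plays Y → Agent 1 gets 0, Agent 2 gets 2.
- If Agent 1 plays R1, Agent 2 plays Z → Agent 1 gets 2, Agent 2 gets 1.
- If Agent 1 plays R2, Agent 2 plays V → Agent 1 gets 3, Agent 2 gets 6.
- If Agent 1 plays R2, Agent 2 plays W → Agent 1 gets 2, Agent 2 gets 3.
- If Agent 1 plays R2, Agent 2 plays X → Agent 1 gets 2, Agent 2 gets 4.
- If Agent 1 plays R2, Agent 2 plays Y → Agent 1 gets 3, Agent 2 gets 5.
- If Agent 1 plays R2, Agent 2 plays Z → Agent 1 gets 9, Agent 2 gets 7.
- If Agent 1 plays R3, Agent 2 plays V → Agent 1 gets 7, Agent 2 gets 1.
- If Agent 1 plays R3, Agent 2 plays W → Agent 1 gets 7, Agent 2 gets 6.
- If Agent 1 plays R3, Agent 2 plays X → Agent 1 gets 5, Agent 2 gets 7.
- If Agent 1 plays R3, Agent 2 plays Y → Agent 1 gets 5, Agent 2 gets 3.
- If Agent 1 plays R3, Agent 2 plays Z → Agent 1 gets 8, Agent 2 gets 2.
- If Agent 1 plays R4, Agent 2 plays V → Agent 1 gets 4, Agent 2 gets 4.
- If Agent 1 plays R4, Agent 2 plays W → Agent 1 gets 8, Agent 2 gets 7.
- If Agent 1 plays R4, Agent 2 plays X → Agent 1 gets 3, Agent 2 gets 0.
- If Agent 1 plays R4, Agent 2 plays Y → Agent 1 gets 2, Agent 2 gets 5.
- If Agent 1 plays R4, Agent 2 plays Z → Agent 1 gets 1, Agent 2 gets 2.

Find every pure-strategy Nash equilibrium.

(R1, X), (R2, Z), (R4, W)

Agent 1 against V: payoffs 1, 3, 7, 4 → best response R3.
Agent 1 against W: payoffs 5, 2, 7, 8 → best response R4.
Agent 1 against X: payoffs 8, 2, 5, 3 → best response R1.
Agent 1 against Y: payoffs 0, 3, 5, 2 → best response R3.
Agent 1 against Z: payoffs 2, 9, 8, 1 → best response R2.
Agent 2 against R1: payoffs 3, 8, 9, 2, 1 → best response X.
Agent 2 against R2: payoffs 6, 3, 4, 5, 7 → best response Z.
Agent 2 against R3: payoffs 1, 6, 7, 3, 2 → best response X.
Agent 2 against R4: payoffs 4, 7, 0, 5, 2 → best response W.
Mutual best responses: (R1, X); (R2, Z); (R4, W).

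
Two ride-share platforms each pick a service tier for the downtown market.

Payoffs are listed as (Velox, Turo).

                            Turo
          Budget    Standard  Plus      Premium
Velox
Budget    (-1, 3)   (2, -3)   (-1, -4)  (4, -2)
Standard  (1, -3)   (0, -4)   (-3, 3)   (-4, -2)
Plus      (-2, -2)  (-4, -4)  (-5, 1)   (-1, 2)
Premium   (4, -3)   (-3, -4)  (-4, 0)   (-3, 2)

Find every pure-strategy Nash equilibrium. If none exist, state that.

There is no pure-strategy Nash equilibrium.

(Budget, Budget): Velox can switch to Standard (-1 → 1). Not NE.
(Budget, Standard): Turo can switch to Budget (-3 → 3). Not NE.
(Budget, Plus): Turo can switch to Budget (-4 → 3). Not NE.
(Budget, Premium): Turo can switch to Budget (-2 → 3). Not NE.
(Standard, Budget): Velox can switch to Premium (1 → 4). Not NE.
(Standard, Standard): Velox can switch to Budget (0 → 2). Not NE.
(Standard, Plus): Velox can switch to Budget (-3 → -1). Not NE.
(Standard, Premium): Velox can switch to Budget (-4 → 4). Not NE.
(The remaining 8 profiles each have a profitable deviation by the same check.)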